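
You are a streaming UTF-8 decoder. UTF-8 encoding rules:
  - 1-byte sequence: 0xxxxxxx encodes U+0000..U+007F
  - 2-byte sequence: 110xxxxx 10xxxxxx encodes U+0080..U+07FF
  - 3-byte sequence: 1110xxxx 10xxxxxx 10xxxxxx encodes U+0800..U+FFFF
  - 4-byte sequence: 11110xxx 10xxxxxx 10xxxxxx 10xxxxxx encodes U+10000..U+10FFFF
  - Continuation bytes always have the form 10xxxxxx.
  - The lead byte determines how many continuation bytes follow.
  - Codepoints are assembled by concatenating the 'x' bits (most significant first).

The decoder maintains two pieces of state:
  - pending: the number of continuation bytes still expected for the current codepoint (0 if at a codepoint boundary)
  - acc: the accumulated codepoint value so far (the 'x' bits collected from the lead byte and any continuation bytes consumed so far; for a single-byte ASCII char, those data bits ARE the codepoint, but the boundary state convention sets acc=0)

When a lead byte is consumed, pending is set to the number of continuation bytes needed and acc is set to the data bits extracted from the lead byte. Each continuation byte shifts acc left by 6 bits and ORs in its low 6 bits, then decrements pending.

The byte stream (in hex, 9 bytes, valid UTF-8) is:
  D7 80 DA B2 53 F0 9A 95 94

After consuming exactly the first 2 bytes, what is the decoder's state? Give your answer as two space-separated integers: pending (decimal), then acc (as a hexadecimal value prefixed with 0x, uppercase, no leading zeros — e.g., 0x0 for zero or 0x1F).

Byte[0]=D7: 2-byte lead. pending=1, acc=0x17
Byte[1]=80: continuation. acc=(acc<<6)|0x00=0x5C0, pending=0

Answer: 0 0x5C0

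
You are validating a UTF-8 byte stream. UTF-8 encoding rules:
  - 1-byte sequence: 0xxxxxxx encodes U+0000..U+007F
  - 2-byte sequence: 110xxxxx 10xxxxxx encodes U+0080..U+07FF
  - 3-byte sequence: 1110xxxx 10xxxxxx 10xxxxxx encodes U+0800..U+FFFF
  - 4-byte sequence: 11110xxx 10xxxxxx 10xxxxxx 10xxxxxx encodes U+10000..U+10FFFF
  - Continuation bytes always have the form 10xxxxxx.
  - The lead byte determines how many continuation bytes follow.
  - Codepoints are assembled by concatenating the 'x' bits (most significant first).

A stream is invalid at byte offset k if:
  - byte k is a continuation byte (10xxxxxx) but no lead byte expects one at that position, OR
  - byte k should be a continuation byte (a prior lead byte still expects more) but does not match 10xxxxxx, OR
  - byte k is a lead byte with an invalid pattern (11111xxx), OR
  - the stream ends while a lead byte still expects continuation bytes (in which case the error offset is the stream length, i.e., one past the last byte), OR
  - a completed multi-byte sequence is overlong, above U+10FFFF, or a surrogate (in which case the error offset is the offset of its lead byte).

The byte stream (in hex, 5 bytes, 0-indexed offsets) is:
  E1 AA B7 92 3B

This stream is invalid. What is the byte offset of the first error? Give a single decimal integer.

Byte[0]=E1: 3-byte lead, need 2 cont bytes. acc=0x1
Byte[1]=AA: continuation. acc=(acc<<6)|0x2A=0x6A
Byte[2]=B7: continuation. acc=(acc<<6)|0x37=0x1AB7
Completed: cp=U+1AB7 (starts at byte 0)
Byte[3]=92: INVALID lead byte (not 0xxx/110x/1110/11110)

Answer: 3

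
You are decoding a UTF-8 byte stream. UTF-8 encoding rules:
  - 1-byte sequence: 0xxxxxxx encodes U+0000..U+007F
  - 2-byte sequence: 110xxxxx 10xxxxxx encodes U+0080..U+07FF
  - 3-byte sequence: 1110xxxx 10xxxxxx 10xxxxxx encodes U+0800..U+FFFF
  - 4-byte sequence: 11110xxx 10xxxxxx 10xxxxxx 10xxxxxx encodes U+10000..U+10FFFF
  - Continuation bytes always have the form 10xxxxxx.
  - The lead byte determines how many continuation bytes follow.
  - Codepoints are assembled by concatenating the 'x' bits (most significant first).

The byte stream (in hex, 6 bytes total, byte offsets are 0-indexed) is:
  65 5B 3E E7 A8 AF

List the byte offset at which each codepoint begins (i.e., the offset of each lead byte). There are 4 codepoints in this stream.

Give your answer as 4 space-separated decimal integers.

Byte[0]=65: 1-byte ASCII. cp=U+0065
Byte[1]=5B: 1-byte ASCII. cp=U+005B
Byte[2]=3E: 1-byte ASCII. cp=U+003E
Byte[3]=E7: 3-byte lead, need 2 cont bytes. acc=0x7
Byte[4]=A8: continuation. acc=(acc<<6)|0x28=0x1E8
Byte[5]=AF: continuation. acc=(acc<<6)|0x2F=0x7A2F
Completed: cp=U+7A2F (starts at byte 3)

Answer: 0 1 2 3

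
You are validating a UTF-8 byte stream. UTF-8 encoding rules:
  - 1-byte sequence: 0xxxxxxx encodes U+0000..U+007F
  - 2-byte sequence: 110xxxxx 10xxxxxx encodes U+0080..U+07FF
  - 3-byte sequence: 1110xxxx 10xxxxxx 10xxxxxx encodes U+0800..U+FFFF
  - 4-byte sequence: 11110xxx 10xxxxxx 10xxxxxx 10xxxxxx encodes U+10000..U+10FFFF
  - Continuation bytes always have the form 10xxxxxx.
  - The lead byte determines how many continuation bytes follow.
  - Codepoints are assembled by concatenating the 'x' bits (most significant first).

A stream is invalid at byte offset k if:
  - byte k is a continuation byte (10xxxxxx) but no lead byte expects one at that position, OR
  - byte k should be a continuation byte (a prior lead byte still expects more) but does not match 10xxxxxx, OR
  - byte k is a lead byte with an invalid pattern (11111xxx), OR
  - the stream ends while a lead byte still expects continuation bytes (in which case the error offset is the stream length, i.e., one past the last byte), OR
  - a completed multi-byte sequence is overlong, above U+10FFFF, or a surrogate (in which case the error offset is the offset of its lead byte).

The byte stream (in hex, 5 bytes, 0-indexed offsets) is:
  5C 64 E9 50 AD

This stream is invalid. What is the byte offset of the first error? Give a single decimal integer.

Byte[0]=5C: 1-byte ASCII. cp=U+005C
Byte[1]=64: 1-byte ASCII. cp=U+0064
Byte[2]=E9: 3-byte lead, need 2 cont bytes. acc=0x9
Byte[3]=50: expected 10xxxxxx continuation. INVALID

Answer: 3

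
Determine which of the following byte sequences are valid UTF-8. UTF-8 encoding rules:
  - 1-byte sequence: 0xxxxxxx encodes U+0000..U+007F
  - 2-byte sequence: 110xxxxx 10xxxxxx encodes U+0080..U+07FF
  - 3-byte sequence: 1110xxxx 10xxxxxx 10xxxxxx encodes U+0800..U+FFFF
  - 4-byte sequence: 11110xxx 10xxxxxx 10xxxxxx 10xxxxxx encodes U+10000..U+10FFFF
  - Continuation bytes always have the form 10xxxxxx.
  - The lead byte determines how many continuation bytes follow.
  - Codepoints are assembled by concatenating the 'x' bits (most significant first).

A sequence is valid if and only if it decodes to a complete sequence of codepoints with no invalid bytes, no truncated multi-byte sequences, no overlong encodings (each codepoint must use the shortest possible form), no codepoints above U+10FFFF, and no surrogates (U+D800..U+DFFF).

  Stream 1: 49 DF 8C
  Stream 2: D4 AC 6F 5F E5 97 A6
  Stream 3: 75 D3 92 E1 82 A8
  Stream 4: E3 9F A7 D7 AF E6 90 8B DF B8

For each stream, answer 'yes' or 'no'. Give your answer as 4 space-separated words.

Answer: yes yes yes yes

Derivation:
Stream 1: decodes cleanly. VALID
Stream 2: decodes cleanly. VALID
Stream 3: decodes cleanly. VALID
Stream 4: decodes cleanly. VALID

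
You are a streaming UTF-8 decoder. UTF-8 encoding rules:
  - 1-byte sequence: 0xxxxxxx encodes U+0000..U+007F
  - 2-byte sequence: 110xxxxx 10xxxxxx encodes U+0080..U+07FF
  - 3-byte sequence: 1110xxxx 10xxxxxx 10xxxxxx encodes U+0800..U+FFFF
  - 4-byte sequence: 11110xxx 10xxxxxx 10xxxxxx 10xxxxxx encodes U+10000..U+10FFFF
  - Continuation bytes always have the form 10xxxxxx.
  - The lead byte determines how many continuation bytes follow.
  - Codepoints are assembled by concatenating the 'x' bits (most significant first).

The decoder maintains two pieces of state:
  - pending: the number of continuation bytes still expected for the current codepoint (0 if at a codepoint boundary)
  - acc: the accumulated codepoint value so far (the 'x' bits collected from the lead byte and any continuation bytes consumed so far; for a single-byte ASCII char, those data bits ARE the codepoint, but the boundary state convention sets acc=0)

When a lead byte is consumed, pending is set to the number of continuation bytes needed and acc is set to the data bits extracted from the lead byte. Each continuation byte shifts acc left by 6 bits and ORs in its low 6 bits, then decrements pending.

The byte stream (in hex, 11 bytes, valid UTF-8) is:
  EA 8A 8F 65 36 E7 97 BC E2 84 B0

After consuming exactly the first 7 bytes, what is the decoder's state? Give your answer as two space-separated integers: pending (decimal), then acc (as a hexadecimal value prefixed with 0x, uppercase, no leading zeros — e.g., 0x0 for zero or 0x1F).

Byte[0]=EA: 3-byte lead. pending=2, acc=0xA
Byte[1]=8A: continuation. acc=(acc<<6)|0x0A=0x28A, pending=1
Byte[2]=8F: continuation. acc=(acc<<6)|0x0F=0xA28F, pending=0
Byte[3]=65: 1-byte. pending=0, acc=0x0
Byte[4]=36: 1-byte. pending=0, acc=0x0
Byte[5]=E7: 3-byte lead. pending=2, acc=0x7
Byte[6]=97: continuation. acc=(acc<<6)|0x17=0x1D7, pending=1

Answer: 1 0x1D7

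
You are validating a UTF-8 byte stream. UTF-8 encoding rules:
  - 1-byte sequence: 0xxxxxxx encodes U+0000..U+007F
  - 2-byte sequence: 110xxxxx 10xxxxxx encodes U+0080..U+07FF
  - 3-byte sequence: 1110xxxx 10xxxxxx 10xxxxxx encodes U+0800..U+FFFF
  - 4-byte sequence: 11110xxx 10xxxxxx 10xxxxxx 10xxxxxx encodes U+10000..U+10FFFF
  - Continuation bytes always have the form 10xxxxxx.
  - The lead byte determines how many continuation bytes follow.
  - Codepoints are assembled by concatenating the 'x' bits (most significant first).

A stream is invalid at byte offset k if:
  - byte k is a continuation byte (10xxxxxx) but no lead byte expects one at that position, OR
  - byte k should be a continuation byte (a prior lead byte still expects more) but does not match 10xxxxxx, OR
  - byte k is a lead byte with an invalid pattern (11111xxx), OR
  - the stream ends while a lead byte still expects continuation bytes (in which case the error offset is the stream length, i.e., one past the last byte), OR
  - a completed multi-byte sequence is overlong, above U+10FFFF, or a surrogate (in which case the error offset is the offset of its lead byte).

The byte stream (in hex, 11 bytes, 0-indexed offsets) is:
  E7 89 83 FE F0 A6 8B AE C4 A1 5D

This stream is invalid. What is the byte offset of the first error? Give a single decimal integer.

Byte[0]=E7: 3-byte lead, need 2 cont bytes. acc=0x7
Byte[1]=89: continuation. acc=(acc<<6)|0x09=0x1C9
Byte[2]=83: continuation. acc=(acc<<6)|0x03=0x7243
Completed: cp=U+7243 (starts at byte 0)
Byte[3]=FE: INVALID lead byte (not 0xxx/110x/1110/11110)

Answer: 3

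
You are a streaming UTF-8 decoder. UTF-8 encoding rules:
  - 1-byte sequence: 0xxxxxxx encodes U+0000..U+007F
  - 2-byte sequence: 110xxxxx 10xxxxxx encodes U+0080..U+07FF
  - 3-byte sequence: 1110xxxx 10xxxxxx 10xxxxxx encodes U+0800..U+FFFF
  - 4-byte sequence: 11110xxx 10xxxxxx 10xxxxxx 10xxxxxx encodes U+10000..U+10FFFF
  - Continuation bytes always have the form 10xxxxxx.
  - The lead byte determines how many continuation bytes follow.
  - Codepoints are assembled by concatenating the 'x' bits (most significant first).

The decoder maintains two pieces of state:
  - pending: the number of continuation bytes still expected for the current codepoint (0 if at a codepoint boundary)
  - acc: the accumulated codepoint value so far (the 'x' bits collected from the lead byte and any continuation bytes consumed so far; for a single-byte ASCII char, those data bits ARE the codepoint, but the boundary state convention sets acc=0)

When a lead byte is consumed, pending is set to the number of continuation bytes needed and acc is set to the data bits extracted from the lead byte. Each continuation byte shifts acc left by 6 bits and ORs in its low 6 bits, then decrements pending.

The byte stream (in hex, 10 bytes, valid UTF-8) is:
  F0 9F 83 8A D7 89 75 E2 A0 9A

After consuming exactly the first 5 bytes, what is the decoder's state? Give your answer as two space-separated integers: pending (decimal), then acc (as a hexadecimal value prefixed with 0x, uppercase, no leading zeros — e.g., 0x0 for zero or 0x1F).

Byte[0]=F0: 4-byte lead. pending=3, acc=0x0
Byte[1]=9F: continuation. acc=(acc<<6)|0x1F=0x1F, pending=2
Byte[2]=83: continuation. acc=(acc<<6)|0x03=0x7C3, pending=1
Byte[3]=8A: continuation. acc=(acc<<6)|0x0A=0x1F0CA, pending=0
Byte[4]=D7: 2-byte lead. pending=1, acc=0x17

Answer: 1 0x17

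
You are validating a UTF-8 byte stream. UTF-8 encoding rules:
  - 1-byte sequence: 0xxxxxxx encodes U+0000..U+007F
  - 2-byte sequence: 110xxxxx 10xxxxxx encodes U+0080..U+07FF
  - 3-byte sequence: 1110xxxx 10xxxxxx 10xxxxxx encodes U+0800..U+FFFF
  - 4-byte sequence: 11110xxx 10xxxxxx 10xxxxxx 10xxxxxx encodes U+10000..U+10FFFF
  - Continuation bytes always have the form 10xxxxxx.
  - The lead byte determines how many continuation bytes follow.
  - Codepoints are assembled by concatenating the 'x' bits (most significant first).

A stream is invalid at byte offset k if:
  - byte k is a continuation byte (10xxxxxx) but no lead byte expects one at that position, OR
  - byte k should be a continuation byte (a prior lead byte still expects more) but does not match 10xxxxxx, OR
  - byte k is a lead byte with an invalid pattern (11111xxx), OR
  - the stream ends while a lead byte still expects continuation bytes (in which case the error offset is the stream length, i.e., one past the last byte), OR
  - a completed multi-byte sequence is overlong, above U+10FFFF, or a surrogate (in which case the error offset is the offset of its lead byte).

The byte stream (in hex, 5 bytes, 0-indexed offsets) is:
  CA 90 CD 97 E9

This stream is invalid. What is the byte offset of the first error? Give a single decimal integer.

Answer: 5

Derivation:
Byte[0]=CA: 2-byte lead, need 1 cont bytes. acc=0xA
Byte[1]=90: continuation. acc=(acc<<6)|0x10=0x290
Completed: cp=U+0290 (starts at byte 0)
Byte[2]=CD: 2-byte lead, need 1 cont bytes. acc=0xD
Byte[3]=97: continuation. acc=(acc<<6)|0x17=0x357
Completed: cp=U+0357 (starts at byte 2)
Byte[4]=E9: 3-byte lead, need 2 cont bytes. acc=0x9
Byte[5]: stream ended, expected continuation. INVALID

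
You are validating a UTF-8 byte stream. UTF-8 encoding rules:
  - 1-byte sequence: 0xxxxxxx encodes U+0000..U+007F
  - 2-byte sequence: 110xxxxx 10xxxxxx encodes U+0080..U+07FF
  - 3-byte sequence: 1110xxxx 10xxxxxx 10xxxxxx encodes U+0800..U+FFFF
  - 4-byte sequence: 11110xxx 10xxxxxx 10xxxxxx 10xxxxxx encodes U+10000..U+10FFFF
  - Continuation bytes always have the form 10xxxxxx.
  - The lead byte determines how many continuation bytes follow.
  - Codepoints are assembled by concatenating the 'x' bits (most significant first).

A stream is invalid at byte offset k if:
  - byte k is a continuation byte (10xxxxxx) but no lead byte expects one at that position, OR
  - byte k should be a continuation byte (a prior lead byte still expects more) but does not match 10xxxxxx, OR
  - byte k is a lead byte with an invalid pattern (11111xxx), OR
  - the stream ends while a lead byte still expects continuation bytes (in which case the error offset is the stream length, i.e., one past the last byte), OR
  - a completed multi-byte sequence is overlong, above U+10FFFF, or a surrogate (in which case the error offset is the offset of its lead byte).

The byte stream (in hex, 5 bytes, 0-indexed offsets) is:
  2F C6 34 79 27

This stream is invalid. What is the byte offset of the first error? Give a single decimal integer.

Byte[0]=2F: 1-byte ASCII. cp=U+002F
Byte[1]=C6: 2-byte lead, need 1 cont bytes. acc=0x6
Byte[2]=34: expected 10xxxxxx continuation. INVALID

Answer: 2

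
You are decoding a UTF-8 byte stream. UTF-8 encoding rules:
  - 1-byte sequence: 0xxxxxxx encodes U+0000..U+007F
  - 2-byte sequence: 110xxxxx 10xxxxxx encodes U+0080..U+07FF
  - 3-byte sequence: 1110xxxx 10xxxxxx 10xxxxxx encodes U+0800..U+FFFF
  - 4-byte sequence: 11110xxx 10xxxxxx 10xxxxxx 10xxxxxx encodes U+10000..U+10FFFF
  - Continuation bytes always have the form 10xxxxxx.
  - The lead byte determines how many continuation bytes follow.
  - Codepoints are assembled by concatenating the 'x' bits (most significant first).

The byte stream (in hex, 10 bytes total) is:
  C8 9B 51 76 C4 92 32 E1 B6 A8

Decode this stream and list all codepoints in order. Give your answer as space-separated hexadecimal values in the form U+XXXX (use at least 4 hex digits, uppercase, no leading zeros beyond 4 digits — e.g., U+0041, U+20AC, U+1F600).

Answer: U+021B U+0051 U+0076 U+0112 U+0032 U+1DA8

Derivation:
Byte[0]=C8: 2-byte lead, need 1 cont bytes. acc=0x8
Byte[1]=9B: continuation. acc=(acc<<6)|0x1B=0x21B
Completed: cp=U+021B (starts at byte 0)
Byte[2]=51: 1-byte ASCII. cp=U+0051
Byte[3]=76: 1-byte ASCII. cp=U+0076
Byte[4]=C4: 2-byte lead, need 1 cont bytes. acc=0x4
Byte[5]=92: continuation. acc=(acc<<6)|0x12=0x112
Completed: cp=U+0112 (starts at byte 4)
Byte[6]=32: 1-byte ASCII. cp=U+0032
Byte[7]=E1: 3-byte lead, need 2 cont bytes. acc=0x1
Byte[8]=B6: continuation. acc=(acc<<6)|0x36=0x76
Byte[9]=A8: continuation. acc=(acc<<6)|0x28=0x1DA8
Completed: cp=U+1DA8 (starts at byte 7)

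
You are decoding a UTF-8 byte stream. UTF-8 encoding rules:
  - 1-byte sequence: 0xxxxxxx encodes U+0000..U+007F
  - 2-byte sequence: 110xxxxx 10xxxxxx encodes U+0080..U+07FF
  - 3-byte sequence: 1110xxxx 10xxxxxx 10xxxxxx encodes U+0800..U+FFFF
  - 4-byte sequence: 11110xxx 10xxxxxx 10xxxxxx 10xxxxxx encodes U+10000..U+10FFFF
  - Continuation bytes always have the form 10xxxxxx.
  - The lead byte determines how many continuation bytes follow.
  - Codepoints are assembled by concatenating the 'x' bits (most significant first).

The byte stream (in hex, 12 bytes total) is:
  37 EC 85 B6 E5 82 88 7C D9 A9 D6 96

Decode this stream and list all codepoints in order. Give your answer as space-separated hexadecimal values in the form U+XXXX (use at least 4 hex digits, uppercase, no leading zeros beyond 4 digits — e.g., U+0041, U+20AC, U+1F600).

Answer: U+0037 U+C176 U+5088 U+007C U+0669 U+0596

Derivation:
Byte[0]=37: 1-byte ASCII. cp=U+0037
Byte[1]=EC: 3-byte lead, need 2 cont bytes. acc=0xC
Byte[2]=85: continuation. acc=(acc<<6)|0x05=0x305
Byte[3]=B6: continuation. acc=(acc<<6)|0x36=0xC176
Completed: cp=U+C176 (starts at byte 1)
Byte[4]=E5: 3-byte lead, need 2 cont bytes. acc=0x5
Byte[5]=82: continuation. acc=(acc<<6)|0x02=0x142
Byte[6]=88: continuation. acc=(acc<<6)|0x08=0x5088
Completed: cp=U+5088 (starts at byte 4)
Byte[7]=7C: 1-byte ASCII. cp=U+007C
Byte[8]=D9: 2-byte lead, need 1 cont bytes. acc=0x19
Byte[9]=A9: continuation. acc=(acc<<6)|0x29=0x669
Completed: cp=U+0669 (starts at byte 8)
Byte[10]=D6: 2-byte lead, need 1 cont bytes. acc=0x16
Byte[11]=96: continuation. acc=(acc<<6)|0x16=0x596
Completed: cp=U+0596 (starts at byte 10)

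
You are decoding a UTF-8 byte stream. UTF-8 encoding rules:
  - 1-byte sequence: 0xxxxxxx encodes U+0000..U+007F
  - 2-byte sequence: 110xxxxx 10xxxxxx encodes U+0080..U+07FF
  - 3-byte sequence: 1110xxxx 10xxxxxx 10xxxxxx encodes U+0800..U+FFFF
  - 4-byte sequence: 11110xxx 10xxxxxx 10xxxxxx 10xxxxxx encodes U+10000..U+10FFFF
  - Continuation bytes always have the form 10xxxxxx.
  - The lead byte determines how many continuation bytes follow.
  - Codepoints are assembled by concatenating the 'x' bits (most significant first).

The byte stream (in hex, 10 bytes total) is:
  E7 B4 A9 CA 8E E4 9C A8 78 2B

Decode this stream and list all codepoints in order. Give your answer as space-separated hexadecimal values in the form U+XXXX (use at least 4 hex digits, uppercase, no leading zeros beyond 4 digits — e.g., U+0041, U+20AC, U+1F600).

Byte[0]=E7: 3-byte lead, need 2 cont bytes. acc=0x7
Byte[1]=B4: continuation. acc=(acc<<6)|0x34=0x1F4
Byte[2]=A9: continuation. acc=(acc<<6)|0x29=0x7D29
Completed: cp=U+7D29 (starts at byte 0)
Byte[3]=CA: 2-byte lead, need 1 cont bytes. acc=0xA
Byte[4]=8E: continuation. acc=(acc<<6)|0x0E=0x28E
Completed: cp=U+028E (starts at byte 3)
Byte[5]=E4: 3-byte lead, need 2 cont bytes. acc=0x4
Byte[6]=9C: continuation. acc=(acc<<6)|0x1C=0x11C
Byte[7]=A8: continuation. acc=(acc<<6)|0x28=0x4728
Completed: cp=U+4728 (starts at byte 5)
Byte[8]=78: 1-byte ASCII. cp=U+0078
Byte[9]=2B: 1-byte ASCII. cp=U+002B

Answer: U+7D29 U+028E U+4728 U+0078 U+002B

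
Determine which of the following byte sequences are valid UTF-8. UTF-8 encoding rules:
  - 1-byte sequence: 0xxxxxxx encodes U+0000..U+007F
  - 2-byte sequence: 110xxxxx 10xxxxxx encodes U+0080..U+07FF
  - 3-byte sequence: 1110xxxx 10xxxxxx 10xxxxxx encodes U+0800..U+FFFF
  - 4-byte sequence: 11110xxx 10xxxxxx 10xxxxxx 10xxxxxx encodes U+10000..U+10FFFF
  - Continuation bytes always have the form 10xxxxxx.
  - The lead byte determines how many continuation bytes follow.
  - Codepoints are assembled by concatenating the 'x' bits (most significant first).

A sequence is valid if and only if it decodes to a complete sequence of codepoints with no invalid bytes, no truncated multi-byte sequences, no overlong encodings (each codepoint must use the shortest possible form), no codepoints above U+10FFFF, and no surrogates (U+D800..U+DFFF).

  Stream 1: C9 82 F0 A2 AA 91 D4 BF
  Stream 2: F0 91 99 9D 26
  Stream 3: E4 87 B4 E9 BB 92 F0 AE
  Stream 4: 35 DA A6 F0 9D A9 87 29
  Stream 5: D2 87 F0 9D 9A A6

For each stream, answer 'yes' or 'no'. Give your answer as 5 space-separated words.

Answer: yes yes no yes yes

Derivation:
Stream 1: decodes cleanly. VALID
Stream 2: decodes cleanly. VALID
Stream 3: error at byte offset 8. INVALID
Stream 4: decodes cleanly. VALID
Stream 5: decodes cleanly. VALID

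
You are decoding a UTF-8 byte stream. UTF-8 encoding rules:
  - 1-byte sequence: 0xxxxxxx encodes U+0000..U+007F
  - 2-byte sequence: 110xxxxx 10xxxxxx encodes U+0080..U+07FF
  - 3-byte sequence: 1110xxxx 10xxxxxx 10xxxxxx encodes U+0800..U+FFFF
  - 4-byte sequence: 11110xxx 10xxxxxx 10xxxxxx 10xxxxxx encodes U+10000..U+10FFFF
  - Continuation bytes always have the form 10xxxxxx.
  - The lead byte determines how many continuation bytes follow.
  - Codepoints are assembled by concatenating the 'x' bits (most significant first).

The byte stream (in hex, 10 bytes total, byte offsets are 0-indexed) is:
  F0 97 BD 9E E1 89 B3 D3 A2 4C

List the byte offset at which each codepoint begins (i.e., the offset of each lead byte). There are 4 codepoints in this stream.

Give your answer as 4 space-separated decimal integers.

Byte[0]=F0: 4-byte lead, need 3 cont bytes. acc=0x0
Byte[1]=97: continuation. acc=(acc<<6)|0x17=0x17
Byte[2]=BD: continuation. acc=(acc<<6)|0x3D=0x5FD
Byte[3]=9E: continuation. acc=(acc<<6)|0x1E=0x17F5E
Completed: cp=U+17F5E (starts at byte 0)
Byte[4]=E1: 3-byte lead, need 2 cont bytes. acc=0x1
Byte[5]=89: continuation. acc=(acc<<6)|0x09=0x49
Byte[6]=B3: continuation. acc=(acc<<6)|0x33=0x1273
Completed: cp=U+1273 (starts at byte 4)
Byte[7]=D3: 2-byte lead, need 1 cont bytes. acc=0x13
Byte[8]=A2: continuation. acc=(acc<<6)|0x22=0x4E2
Completed: cp=U+04E2 (starts at byte 7)
Byte[9]=4C: 1-byte ASCII. cp=U+004C

Answer: 0 4 7 9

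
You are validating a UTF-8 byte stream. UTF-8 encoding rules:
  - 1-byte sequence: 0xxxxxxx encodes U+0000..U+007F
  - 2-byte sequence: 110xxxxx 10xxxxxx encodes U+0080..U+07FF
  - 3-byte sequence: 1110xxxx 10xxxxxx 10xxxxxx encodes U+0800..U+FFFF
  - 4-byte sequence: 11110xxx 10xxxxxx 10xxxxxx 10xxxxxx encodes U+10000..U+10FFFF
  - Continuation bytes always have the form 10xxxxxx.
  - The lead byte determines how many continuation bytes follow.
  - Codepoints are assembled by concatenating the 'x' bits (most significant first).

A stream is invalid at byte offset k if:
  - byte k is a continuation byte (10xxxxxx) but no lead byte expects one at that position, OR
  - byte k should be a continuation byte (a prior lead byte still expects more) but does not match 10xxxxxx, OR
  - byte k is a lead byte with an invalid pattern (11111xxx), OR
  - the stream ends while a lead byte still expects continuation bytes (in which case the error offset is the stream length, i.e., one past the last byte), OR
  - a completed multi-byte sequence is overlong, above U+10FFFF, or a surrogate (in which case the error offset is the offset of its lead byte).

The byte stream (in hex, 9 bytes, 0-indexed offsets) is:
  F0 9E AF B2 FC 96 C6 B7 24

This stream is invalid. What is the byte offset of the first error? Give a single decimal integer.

Answer: 4

Derivation:
Byte[0]=F0: 4-byte lead, need 3 cont bytes. acc=0x0
Byte[1]=9E: continuation. acc=(acc<<6)|0x1E=0x1E
Byte[2]=AF: continuation. acc=(acc<<6)|0x2F=0x7AF
Byte[3]=B2: continuation. acc=(acc<<6)|0x32=0x1EBF2
Completed: cp=U+1EBF2 (starts at byte 0)
Byte[4]=FC: INVALID lead byte (not 0xxx/110x/1110/11110)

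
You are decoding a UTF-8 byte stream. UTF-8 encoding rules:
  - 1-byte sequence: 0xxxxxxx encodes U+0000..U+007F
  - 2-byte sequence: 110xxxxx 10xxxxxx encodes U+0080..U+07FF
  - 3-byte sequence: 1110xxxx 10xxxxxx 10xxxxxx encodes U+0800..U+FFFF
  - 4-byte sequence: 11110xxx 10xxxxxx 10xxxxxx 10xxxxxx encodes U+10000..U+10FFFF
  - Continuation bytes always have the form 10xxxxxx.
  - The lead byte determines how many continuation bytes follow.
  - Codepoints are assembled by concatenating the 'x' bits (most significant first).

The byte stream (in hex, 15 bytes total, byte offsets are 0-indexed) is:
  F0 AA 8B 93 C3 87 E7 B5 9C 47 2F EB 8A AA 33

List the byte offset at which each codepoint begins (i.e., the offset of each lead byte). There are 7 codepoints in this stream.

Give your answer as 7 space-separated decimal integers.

Answer: 0 4 6 9 10 11 14

Derivation:
Byte[0]=F0: 4-byte lead, need 3 cont bytes. acc=0x0
Byte[1]=AA: continuation. acc=(acc<<6)|0x2A=0x2A
Byte[2]=8B: continuation. acc=(acc<<6)|0x0B=0xA8B
Byte[3]=93: continuation. acc=(acc<<6)|0x13=0x2A2D3
Completed: cp=U+2A2D3 (starts at byte 0)
Byte[4]=C3: 2-byte lead, need 1 cont bytes. acc=0x3
Byte[5]=87: continuation. acc=(acc<<6)|0x07=0xC7
Completed: cp=U+00C7 (starts at byte 4)
Byte[6]=E7: 3-byte lead, need 2 cont bytes. acc=0x7
Byte[7]=B5: continuation. acc=(acc<<6)|0x35=0x1F5
Byte[8]=9C: continuation. acc=(acc<<6)|0x1C=0x7D5C
Completed: cp=U+7D5C (starts at byte 6)
Byte[9]=47: 1-byte ASCII. cp=U+0047
Byte[10]=2F: 1-byte ASCII. cp=U+002F
Byte[11]=EB: 3-byte lead, need 2 cont bytes. acc=0xB
Byte[12]=8A: continuation. acc=(acc<<6)|0x0A=0x2CA
Byte[13]=AA: continuation. acc=(acc<<6)|0x2A=0xB2AA
Completed: cp=U+B2AA (starts at byte 11)
Byte[14]=33: 1-byte ASCII. cp=U+0033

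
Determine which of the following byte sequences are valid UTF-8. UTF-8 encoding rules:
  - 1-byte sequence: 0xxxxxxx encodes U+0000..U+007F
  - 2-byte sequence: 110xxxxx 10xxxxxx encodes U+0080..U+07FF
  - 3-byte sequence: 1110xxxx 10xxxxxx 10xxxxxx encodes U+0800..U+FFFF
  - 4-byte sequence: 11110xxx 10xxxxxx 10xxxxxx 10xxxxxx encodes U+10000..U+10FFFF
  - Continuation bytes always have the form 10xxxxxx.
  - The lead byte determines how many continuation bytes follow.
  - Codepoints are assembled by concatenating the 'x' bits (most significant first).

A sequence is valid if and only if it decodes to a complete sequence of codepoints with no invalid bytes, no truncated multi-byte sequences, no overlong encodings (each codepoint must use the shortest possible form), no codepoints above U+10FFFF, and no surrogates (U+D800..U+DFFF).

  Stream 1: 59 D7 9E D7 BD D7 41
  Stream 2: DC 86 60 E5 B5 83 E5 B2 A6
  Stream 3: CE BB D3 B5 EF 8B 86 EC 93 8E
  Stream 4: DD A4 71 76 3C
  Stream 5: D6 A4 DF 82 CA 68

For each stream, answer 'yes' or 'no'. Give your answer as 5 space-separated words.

Stream 1: error at byte offset 6. INVALID
Stream 2: decodes cleanly. VALID
Stream 3: decodes cleanly. VALID
Stream 4: decodes cleanly. VALID
Stream 5: error at byte offset 5. INVALID

Answer: no yes yes yes no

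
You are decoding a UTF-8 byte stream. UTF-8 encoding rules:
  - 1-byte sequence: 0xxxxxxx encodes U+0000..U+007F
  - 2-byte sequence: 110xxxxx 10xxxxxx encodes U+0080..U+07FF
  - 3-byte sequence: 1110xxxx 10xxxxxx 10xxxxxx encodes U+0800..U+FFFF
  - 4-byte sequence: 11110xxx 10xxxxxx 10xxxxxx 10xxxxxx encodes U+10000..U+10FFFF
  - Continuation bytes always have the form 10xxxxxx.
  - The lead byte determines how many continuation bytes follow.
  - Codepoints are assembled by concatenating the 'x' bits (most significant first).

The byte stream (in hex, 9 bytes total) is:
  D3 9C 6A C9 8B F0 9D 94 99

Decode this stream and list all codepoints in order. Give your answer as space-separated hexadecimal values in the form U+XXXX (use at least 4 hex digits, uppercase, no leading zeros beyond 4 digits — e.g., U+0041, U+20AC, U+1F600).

Answer: U+04DC U+006A U+024B U+1D519

Derivation:
Byte[0]=D3: 2-byte lead, need 1 cont bytes. acc=0x13
Byte[1]=9C: continuation. acc=(acc<<6)|0x1C=0x4DC
Completed: cp=U+04DC (starts at byte 0)
Byte[2]=6A: 1-byte ASCII. cp=U+006A
Byte[3]=C9: 2-byte lead, need 1 cont bytes. acc=0x9
Byte[4]=8B: continuation. acc=(acc<<6)|0x0B=0x24B
Completed: cp=U+024B (starts at byte 3)
Byte[5]=F0: 4-byte lead, need 3 cont bytes. acc=0x0
Byte[6]=9D: continuation. acc=(acc<<6)|0x1D=0x1D
Byte[7]=94: continuation. acc=(acc<<6)|0x14=0x754
Byte[8]=99: continuation. acc=(acc<<6)|0x19=0x1D519
Completed: cp=U+1D519 (starts at byte 5)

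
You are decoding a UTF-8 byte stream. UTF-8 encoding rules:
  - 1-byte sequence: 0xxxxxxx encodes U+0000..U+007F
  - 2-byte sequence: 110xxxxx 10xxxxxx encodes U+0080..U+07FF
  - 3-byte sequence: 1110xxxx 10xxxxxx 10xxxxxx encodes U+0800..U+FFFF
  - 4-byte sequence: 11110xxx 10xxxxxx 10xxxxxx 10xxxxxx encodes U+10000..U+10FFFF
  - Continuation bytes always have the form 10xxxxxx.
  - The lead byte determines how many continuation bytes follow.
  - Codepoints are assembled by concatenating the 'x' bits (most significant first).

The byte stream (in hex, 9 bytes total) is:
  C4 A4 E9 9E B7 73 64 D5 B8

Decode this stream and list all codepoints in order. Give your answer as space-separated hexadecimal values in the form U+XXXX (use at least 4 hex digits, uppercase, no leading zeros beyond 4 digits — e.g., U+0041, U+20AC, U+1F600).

Answer: U+0124 U+97B7 U+0073 U+0064 U+0578

Derivation:
Byte[0]=C4: 2-byte lead, need 1 cont bytes. acc=0x4
Byte[1]=A4: continuation. acc=(acc<<6)|0x24=0x124
Completed: cp=U+0124 (starts at byte 0)
Byte[2]=E9: 3-byte lead, need 2 cont bytes. acc=0x9
Byte[3]=9E: continuation. acc=(acc<<6)|0x1E=0x25E
Byte[4]=B7: continuation. acc=(acc<<6)|0x37=0x97B7
Completed: cp=U+97B7 (starts at byte 2)
Byte[5]=73: 1-byte ASCII. cp=U+0073
Byte[6]=64: 1-byte ASCII. cp=U+0064
Byte[7]=D5: 2-byte lead, need 1 cont bytes. acc=0x15
Byte[8]=B8: continuation. acc=(acc<<6)|0x38=0x578
Completed: cp=U+0578 (starts at byte 7)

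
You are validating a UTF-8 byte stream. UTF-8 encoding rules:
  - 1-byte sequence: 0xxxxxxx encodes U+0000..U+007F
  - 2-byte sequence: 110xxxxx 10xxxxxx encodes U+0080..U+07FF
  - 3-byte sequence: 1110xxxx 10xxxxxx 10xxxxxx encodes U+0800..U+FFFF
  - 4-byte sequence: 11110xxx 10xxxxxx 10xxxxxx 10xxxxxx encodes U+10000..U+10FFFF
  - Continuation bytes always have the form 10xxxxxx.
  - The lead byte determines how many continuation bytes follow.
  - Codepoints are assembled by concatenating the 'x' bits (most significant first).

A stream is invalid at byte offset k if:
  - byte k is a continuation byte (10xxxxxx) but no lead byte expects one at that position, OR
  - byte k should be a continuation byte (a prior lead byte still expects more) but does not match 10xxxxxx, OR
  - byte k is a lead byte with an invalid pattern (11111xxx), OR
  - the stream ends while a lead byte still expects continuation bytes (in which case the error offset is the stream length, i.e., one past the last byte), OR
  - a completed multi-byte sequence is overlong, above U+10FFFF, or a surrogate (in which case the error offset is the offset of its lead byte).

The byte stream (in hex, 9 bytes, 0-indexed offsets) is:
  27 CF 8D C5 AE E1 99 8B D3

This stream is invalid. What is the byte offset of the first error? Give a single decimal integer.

Answer: 9

Derivation:
Byte[0]=27: 1-byte ASCII. cp=U+0027
Byte[1]=CF: 2-byte lead, need 1 cont bytes. acc=0xF
Byte[2]=8D: continuation. acc=(acc<<6)|0x0D=0x3CD
Completed: cp=U+03CD (starts at byte 1)
Byte[3]=C5: 2-byte lead, need 1 cont bytes. acc=0x5
Byte[4]=AE: continuation. acc=(acc<<6)|0x2E=0x16E
Completed: cp=U+016E (starts at byte 3)
Byte[5]=E1: 3-byte lead, need 2 cont bytes. acc=0x1
Byte[6]=99: continuation. acc=(acc<<6)|0x19=0x59
Byte[7]=8B: continuation. acc=(acc<<6)|0x0B=0x164B
Completed: cp=U+164B (starts at byte 5)
Byte[8]=D3: 2-byte lead, need 1 cont bytes. acc=0x13
Byte[9]: stream ended, expected continuation. INVALID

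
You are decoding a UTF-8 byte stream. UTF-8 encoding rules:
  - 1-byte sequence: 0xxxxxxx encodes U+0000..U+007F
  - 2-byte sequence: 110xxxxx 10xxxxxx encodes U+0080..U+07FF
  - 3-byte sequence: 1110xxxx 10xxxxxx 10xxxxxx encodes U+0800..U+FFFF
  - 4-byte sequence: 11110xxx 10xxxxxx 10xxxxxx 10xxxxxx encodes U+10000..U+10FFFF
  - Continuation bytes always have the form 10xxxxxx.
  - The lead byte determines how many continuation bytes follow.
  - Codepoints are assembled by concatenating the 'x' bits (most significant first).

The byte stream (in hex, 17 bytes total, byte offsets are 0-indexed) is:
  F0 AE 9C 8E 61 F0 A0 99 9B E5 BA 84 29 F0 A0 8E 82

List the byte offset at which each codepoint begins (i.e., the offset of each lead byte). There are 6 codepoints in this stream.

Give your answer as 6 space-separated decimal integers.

Answer: 0 4 5 9 12 13

Derivation:
Byte[0]=F0: 4-byte lead, need 3 cont bytes. acc=0x0
Byte[1]=AE: continuation. acc=(acc<<6)|0x2E=0x2E
Byte[2]=9C: continuation. acc=(acc<<6)|0x1C=0xB9C
Byte[3]=8E: continuation. acc=(acc<<6)|0x0E=0x2E70E
Completed: cp=U+2E70E (starts at byte 0)
Byte[4]=61: 1-byte ASCII. cp=U+0061
Byte[5]=F0: 4-byte lead, need 3 cont bytes. acc=0x0
Byte[6]=A0: continuation. acc=(acc<<6)|0x20=0x20
Byte[7]=99: continuation. acc=(acc<<6)|0x19=0x819
Byte[8]=9B: continuation. acc=(acc<<6)|0x1B=0x2065B
Completed: cp=U+2065B (starts at byte 5)
Byte[9]=E5: 3-byte lead, need 2 cont bytes. acc=0x5
Byte[10]=BA: continuation. acc=(acc<<6)|0x3A=0x17A
Byte[11]=84: continuation. acc=(acc<<6)|0x04=0x5E84
Completed: cp=U+5E84 (starts at byte 9)
Byte[12]=29: 1-byte ASCII. cp=U+0029
Byte[13]=F0: 4-byte lead, need 3 cont bytes. acc=0x0
Byte[14]=A0: continuation. acc=(acc<<6)|0x20=0x20
Byte[15]=8E: continuation. acc=(acc<<6)|0x0E=0x80E
Byte[16]=82: continuation. acc=(acc<<6)|0x02=0x20382
Completed: cp=U+20382 (starts at byte 13)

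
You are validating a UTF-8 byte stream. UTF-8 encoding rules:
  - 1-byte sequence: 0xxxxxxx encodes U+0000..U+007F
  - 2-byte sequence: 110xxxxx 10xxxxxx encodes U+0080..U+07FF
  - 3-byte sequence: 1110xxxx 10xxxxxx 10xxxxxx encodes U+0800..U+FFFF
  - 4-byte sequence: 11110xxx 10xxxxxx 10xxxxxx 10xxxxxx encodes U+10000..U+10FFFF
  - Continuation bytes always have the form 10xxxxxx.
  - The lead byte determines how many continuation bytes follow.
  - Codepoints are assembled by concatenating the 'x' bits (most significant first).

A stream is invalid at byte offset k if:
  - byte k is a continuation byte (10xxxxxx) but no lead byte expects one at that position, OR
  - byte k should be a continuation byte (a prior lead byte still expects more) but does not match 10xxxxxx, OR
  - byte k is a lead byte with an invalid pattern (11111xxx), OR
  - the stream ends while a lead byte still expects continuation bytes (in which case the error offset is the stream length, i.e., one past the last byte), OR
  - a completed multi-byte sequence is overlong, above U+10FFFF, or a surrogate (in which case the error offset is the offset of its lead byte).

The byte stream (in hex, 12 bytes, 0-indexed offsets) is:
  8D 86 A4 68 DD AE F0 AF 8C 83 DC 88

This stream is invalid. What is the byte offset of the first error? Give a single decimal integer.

Answer: 0

Derivation:
Byte[0]=8D: INVALID lead byte (not 0xxx/110x/1110/11110)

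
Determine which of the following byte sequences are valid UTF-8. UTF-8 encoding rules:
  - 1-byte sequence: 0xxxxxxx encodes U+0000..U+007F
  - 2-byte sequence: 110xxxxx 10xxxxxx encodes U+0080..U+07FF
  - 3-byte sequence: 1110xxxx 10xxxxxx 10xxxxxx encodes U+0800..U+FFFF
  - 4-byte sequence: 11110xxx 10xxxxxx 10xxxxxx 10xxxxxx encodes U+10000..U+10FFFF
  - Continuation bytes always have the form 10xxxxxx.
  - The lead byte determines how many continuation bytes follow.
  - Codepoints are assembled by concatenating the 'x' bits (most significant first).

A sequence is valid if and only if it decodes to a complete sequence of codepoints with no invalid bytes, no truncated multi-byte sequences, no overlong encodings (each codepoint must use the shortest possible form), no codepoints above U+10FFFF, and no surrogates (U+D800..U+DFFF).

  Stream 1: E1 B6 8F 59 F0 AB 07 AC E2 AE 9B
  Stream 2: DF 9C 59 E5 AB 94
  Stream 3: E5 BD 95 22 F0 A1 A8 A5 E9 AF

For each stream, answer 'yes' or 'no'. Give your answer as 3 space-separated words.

Answer: no yes no

Derivation:
Stream 1: error at byte offset 6. INVALID
Stream 2: decodes cleanly. VALID
Stream 3: error at byte offset 10. INVALID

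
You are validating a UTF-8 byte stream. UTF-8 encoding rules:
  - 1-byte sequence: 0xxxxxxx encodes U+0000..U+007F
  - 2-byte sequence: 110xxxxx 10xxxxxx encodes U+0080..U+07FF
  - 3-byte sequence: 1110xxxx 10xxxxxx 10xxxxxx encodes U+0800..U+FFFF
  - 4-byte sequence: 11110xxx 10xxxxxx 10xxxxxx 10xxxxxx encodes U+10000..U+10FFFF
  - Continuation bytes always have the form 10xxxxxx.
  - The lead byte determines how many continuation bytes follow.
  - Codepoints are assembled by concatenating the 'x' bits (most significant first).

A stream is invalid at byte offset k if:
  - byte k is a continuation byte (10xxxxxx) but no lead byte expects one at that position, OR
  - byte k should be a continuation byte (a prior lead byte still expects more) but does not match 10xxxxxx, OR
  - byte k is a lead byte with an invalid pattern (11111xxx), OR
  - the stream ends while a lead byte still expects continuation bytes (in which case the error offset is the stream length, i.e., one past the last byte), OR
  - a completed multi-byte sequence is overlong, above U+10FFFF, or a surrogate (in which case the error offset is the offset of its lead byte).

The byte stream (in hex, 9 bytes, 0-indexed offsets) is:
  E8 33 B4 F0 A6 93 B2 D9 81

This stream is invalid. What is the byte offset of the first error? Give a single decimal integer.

Answer: 1

Derivation:
Byte[0]=E8: 3-byte lead, need 2 cont bytes. acc=0x8
Byte[1]=33: expected 10xxxxxx continuation. INVALID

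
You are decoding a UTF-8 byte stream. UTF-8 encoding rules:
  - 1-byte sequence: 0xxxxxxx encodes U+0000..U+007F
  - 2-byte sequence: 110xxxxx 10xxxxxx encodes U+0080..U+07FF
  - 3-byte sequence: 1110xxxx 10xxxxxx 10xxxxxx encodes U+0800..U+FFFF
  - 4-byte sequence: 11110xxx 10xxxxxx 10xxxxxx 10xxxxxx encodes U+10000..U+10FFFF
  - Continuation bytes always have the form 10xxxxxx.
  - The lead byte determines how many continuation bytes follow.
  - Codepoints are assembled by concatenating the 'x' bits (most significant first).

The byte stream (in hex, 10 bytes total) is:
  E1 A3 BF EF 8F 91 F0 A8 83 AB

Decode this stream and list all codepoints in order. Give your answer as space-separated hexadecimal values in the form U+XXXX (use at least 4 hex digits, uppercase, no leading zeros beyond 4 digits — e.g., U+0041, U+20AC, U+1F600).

Byte[0]=E1: 3-byte lead, need 2 cont bytes. acc=0x1
Byte[1]=A3: continuation. acc=(acc<<6)|0x23=0x63
Byte[2]=BF: continuation. acc=(acc<<6)|0x3F=0x18FF
Completed: cp=U+18FF (starts at byte 0)
Byte[3]=EF: 3-byte lead, need 2 cont bytes. acc=0xF
Byte[4]=8F: continuation. acc=(acc<<6)|0x0F=0x3CF
Byte[5]=91: continuation. acc=(acc<<6)|0x11=0xF3D1
Completed: cp=U+F3D1 (starts at byte 3)
Byte[6]=F0: 4-byte lead, need 3 cont bytes. acc=0x0
Byte[7]=A8: continuation. acc=(acc<<6)|0x28=0x28
Byte[8]=83: continuation. acc=(acc<<6)|0x03=0xA03
Byte[9]=AB: continuation. acc=(acc<<6)|0x2B=0x280EB
Completed: cp=U+280EB (starts at byte 6)

Answer: U+18FF U+F3D1 U+280EB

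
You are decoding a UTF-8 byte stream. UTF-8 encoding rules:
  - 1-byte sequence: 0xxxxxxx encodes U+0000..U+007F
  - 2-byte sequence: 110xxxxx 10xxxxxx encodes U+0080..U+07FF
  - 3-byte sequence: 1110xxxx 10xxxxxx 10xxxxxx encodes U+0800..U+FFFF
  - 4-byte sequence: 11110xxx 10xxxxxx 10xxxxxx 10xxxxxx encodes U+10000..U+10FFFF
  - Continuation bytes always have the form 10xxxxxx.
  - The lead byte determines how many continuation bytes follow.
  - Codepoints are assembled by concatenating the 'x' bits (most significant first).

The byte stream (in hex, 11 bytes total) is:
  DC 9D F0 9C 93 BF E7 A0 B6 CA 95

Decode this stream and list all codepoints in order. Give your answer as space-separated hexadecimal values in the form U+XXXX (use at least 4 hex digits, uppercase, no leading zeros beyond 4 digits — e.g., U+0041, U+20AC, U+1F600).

Answer: U+071D U+1C4FF U+7836 U+0295

Derivation:
Byte[0]=DC: 2-byte lead, need 1 cont bytes. acc=0x1C
Byte[1]=9D: continuation. acc=(acc<<6)|0x1D=0x71D
Completed: cp=U+071D (starts at byte 0)
Byte[2]=F0: 4-byte lead, need 3 cont bytes. acc=0x0
Byte[3]=9C: continuation. acc=(acc<<6)|0x1C=0x1C
Byte[4]=93: continuation. acc=(acc<<6)|0x13=0x713
Byte[5]=BF: continuation. acc=(acc<<6)|0x3F=0x1C4FF
Completed: cp=U+1C4FF (starts at byte 2)
Byte[6]=E7: 3-byte lead, need 2 cont bytes. acc=0x7
Byte[7]=A0: continuation. acc=(acc<<6)|0x20=0x1E0
Byte[8]=B6: continuation. acc=(acc<<6)|0x36=0x7836
Completed: cp=U+7836 (starts at byte 6)
Byte[9]=CA: 2-byte lead, need 1 cont bytes. acc=0xA
Byte[10]=95: continuation. acc=(acc<<6)|0x15=0x295
Completed: cp=U+0295 (starts at byte 9)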